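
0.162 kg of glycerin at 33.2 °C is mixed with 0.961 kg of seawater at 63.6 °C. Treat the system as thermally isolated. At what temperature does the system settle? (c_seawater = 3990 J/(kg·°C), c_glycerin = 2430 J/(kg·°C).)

T_f ≈ 60.8 °C

Set heat shed by the hot body equal to heat absorbed by the cold body:
0.961×3990×(63.6 − T) = 0.162×2430×(T − 33.2)
3834.4(63.6 − T) = 393.66(T − 33.2)
4228.1 T = 256937  ⇒  T ≈ 60.77 °C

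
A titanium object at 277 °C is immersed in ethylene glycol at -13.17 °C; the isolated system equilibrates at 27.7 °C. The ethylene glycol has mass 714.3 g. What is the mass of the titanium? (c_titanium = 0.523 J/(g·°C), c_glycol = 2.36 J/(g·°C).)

Heat lost by the titanium = heat gained by the glycol:
m×0.523×(277 − 27.7) = 714.3×2.36×(27.7 − (-13.17))
130.38 m = 68897  ⇒  m ≈ 528.4 g

m ≈ 528 g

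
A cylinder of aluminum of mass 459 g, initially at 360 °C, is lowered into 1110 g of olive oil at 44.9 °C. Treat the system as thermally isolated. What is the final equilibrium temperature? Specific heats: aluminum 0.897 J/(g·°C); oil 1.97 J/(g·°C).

Taking heat into each body as positive, Σ m c ΔT = 0:
459*0.897*(T − 360) + 1110*1.97*(T − 44.9) = 0
411.72(T − 360) + 2186.7(T − 44.9) = 0
(411.72 + 2186.7) T = 411.72*360 + 2186.7*44.9
T ≈ 94.83 °C

T_f ≈ 94.8 °C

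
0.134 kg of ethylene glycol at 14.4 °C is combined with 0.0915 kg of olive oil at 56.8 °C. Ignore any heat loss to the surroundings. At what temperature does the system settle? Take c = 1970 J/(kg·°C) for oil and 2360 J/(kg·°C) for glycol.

T_f ≈ 29.8 °C

|Q_oil| = |Q_glycol|:
0.0915×1970×(56.8 − T) = 0.134×2360×(T − 14.4)
180.25(56.8 − T) = 316.24(T − 14.4)
496.5 T = 14792  ⇒  T ≈ 29.79 °C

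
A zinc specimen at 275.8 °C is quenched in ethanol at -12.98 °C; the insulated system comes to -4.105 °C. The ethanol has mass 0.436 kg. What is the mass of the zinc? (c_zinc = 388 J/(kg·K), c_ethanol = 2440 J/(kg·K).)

m ≈ 0.0869 kg

Taking heat into each body as positive, Σ m c ΔT = 0:
m×388×(-4.105 − 275.8) + 0.436×2440×(-4.105 − (-12.98)) = 0
-108603 m = -9441.6
m = -9441.6/-108603 ≈ 0.08694 kg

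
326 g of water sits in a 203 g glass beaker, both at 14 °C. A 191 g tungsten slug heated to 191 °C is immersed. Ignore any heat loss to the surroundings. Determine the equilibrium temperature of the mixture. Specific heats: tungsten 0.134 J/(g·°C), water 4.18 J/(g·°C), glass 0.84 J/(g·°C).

T_f ≈ 16.9 °C

Heat gained plus heat lost sum to zero:
191×0.134×(T − 191) + 326×4.18×(T − 14) + 203×0.84×(T − 14) = 0
25.59(T − 191) + 1362.7(T − 14) + 170.52(T − 14) = 0
(25.59 + 1362.7 + 170.52) T = 25.59×191 + 1362.7×14 + 170.52×14
T ≈ 16.91 °C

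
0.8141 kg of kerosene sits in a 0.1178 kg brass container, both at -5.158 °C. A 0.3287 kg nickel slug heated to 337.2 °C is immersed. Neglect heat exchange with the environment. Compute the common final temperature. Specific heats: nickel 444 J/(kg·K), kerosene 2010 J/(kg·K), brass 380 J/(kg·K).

T_f ≈ 22.2 °C

T_f is the heat-capacity-weighted average of the initial temperatures:
T_f = (145.94*337.2 + 1636.3*(-5.158) + 44.76*(-5.158)) / (145.94 + 1636.3 + 44.76)
    = 40541 / 1827 ≈ 22.19 °C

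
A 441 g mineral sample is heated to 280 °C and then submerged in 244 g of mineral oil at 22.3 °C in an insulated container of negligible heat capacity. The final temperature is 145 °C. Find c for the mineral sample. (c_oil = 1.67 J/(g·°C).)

c ≈ 0.84 J/(g·°C)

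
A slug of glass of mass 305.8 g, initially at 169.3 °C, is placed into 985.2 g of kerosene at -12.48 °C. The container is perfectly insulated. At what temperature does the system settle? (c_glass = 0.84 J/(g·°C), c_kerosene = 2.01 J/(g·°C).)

T_f ≈ 8.4 °C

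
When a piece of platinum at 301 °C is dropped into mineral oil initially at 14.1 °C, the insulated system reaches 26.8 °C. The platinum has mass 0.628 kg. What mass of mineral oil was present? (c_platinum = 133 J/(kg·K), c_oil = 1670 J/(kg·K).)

m ≈ 1.08 kg

Heat lost by the platinum = heat gained by the oil:
0.628×133×(301 − 26.8) = m×1670×(26.8 − 14.1)
21209 m = 22902  ⇒  m ≈ 1.08 kg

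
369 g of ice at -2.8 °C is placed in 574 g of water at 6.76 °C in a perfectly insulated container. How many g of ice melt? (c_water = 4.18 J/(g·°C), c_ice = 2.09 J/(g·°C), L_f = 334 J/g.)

m_melted ≈ 42.1 g

Water can give up m c ΔT = 574·4.18·6.76 = 16219 J before reaching 0 °C.
Of that, 369·2.09·2.8 = 2159.4 J goes to bring the ice to 0 °C, leaving 14060 J.
Melting all 369 g of ice would need 369·334 = 123246 J.
Since 14060 < 123246 J, not all the ice melts; equilibrium is at 0 °C.
m_melt = 14060 / L_f = 42.1 g.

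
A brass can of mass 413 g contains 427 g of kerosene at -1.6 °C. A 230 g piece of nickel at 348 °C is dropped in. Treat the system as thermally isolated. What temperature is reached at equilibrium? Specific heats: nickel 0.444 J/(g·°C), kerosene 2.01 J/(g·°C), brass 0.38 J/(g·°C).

T_f ≈ 30.4 °C

T_f = Σ m_i c_i T_i / Σ m_i c_i:
T_f = (102.12*348 + 858.27*(-1.6) + 156.94*(-1.6)) / (102.12 + 858.27 + 156.94)
    = 33913 / 1117.3 ≈ 30.35 °C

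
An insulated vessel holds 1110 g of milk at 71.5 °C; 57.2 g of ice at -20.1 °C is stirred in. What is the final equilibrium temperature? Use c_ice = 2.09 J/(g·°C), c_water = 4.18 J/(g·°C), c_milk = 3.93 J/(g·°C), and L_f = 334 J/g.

T_f ≈ 63.1 °C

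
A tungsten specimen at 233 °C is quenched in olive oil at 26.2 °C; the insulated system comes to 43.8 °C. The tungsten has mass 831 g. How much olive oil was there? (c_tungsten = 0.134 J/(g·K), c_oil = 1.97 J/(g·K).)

m ≈ 608 g

|Q_tungsten| = |Q_oil|:
831·0.134·(233 − 43.8) = m·1.97·(43.8 − 26.2)
34.67 m = 21068  ⇒  m ≈ 607.6 g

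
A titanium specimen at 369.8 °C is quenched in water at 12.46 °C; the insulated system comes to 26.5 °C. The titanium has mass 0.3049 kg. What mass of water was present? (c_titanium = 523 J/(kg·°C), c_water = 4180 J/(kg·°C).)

m ≈ 0.933 kg

Heat lost by the titanium = heat gained by the water:
0.3049×523×(369.8 − 26.5) = m×4180×(26.5 − 12.46)
58687 m = 54744  ⇒  m ≈ 0.9328 kg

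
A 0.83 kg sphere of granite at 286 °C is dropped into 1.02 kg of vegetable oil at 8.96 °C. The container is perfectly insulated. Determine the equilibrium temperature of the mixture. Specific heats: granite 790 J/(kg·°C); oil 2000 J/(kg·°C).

T_f ≈ 76.3 °C

Energy conservation, ΣQ = 0:
0.83·790·(T − 286) + 1.02·2000·(T − 8.96) = 0
655.7(T − 286) + 2040(T − 8.96) = 0
2695.7 T = 205809
T = 205809/2695.7 ≈ 76.35 °C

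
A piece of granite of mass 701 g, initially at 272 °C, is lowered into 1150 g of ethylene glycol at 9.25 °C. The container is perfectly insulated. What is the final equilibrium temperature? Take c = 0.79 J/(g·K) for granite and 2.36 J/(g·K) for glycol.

Heat lost by the granite equals heat gained by the glycol:
701×0.79×(272 − T) = 1150×2.36×(T − 9.25)
553.79(272 − T) = 2714(T − 9.25)
3267.8 T = 175735  ⇒  T ≈ 53.78 °C

T_f ≈ 53.8 °C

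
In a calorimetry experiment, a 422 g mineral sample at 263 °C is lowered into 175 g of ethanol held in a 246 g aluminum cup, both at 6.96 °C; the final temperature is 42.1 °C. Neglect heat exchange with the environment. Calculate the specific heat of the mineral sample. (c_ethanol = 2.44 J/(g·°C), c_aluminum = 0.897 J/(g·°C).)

Let T be the final temperature. ΣQ_i = 0:
422·c·(42.1 − 263) + 175·2.44·(42.1 − 6.96) + 246·0.897·(42.1 − 6.96) = 0
-93220 c = -22759
c = -22759/-93220 ≈ 0.2441 J/(g·°C)

c ≈ 0.244 J/(g·°C)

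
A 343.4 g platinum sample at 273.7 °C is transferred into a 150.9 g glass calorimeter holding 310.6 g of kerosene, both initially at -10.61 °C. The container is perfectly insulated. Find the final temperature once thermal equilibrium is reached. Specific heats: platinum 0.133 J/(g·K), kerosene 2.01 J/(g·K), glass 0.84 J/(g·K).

T_f ≈ 5.7 °C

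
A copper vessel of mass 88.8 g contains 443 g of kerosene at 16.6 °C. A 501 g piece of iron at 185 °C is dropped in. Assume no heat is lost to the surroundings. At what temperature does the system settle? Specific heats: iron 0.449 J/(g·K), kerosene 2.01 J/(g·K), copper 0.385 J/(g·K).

Setting the total heat transfer to zero:
501×0.449×(T − 185) + 443×2.01×(T − 16.6) + 88.8×0.385×(T − 16.6) = 0
1149.6 T = 56964
T = 56964 / 1149.6 = 49.6 °C

T_f ≈ 49.6 °C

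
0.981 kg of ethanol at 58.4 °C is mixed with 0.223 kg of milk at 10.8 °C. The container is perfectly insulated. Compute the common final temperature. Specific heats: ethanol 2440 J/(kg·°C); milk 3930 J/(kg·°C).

T_f ≈ 45.6 °C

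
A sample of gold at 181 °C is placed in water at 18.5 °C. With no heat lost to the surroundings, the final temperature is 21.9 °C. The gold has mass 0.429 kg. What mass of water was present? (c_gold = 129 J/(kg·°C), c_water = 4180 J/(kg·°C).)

m ≈ 0.62 kg

Energy conservation, ΣQ = 0:
0.429·129·(21.9 − 181) + m·4180·(21.9 − 18.5) = 0
14212 m = 8804.8
m = 8804.8/14212 ≈ 0.6195 kg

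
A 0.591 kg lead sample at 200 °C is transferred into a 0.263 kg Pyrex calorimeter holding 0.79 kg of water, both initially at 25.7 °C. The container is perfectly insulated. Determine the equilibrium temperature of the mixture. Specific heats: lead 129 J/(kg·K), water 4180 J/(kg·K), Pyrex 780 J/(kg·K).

T_f ≈ 29.4 °C

Setting the total heat transfer to zero:
0.591·129·(T − 200) + 0.79·4180·(T − 25.7) + 0.263·780·(T − 25.7) = 0
76.24(T − 200) + 3302.2(T − 25.7) + 205.14(T − 25.7) = 0
3583.6 T = 105386
T = 105386 / 3583.6 = 29.4 °C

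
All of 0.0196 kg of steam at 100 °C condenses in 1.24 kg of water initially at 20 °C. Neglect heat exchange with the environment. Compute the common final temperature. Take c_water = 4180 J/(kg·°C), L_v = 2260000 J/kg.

T_f ≈ 29.7 °C

Net heat exchanged in the isolated system is zero:
condense steam: −0.0196·2260000 = −44296
  condensate cools 100→T: 0.0196·4180·(T − 100) = 81.93(T − 100)
  original water: 5183.2(T − 20)
5265.1 T = 44296 + 8192.8 + 103664 = 156153
T ≈ 29.66 °C (< 100 °C, so full condensation is consistent).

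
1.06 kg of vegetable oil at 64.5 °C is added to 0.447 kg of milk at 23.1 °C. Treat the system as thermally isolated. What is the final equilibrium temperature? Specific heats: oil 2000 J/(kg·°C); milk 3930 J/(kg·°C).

T_f = Σ m_i c_i T_i / Σ m_i c_i:
T_f = (2120·64.5 + 1756.7·23.1) / (2120 + 1756.7)
    = 177320 / 3876.7 ≈ 45.74 °C

T_f ≈ 45.7 °C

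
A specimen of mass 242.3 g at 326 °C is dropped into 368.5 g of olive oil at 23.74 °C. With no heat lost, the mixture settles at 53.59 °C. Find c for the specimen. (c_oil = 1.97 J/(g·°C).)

c ≈ 0.328 J/(g·°C)

Heat lost by the specimen = heat gained by the oil:
242.3·c·(326 − 53.59) = 368.5·1.97·(53.59 − 23.74)
66005 c = 21669  ⇒  c ≈ 0.3283 J/(g·°C)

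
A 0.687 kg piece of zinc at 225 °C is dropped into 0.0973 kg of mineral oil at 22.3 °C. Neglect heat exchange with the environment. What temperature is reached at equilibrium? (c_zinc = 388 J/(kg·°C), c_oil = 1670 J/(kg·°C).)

T_f ≈ 148.2 °C

Conservation of energy gives ΣQ = 0:
0.687*388*(T − 225) + 0.0973*1670*(T − 22.3) = 0
266.56(T − 225) + 162.49(T − 22.3) = 0
429.05 T = 63599
T ≈ 148.23 °C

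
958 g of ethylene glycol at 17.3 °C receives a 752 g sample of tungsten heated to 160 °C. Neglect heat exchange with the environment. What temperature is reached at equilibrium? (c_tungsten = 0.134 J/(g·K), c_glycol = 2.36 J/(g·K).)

T_f ≈ 23.4 °C

T_f is the heat-capacity-weighted average of the initial temperatures:
T_f = (100.77*160 + 2260.9*17.3) / (100.77 + 2260.9)
    = 55236 / 2361.6 ≈ 23.39 °C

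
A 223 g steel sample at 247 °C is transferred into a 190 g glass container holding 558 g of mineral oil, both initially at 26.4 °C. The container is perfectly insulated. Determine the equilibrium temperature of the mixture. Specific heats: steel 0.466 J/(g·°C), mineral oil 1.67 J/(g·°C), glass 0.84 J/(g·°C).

T_f ≈ 45.6 °C

Setting the total heat transfer to zero:
223*0.466*(T − 247) + 558*1.67*(T − 26.4) + 190*0.84*(T − 26.4) = 0
103.92(T − 247) + 931.86(T − 26.4) + 159.6(T − 26.4) = 0
(103.92 + 931.86 + 159.6) T = 103.92*247 + 931.86*26.4 + 159.6*26.4
T ≈ 45.58 °C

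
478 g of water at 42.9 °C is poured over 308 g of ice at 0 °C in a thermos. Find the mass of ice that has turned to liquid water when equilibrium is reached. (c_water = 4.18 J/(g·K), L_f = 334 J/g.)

Heat available from the water dropping to 0 °C: 478·4.18·42.9 = 85716 J.
To melt every bit of ice: 308·334 = 102872 J.
Since 85716 < 102872 J, not all the ice melts; equilibrium is at 0 °C.
Mass melted = 85716/334 ≈ 256.6 g.

m_melted ≈ 257 g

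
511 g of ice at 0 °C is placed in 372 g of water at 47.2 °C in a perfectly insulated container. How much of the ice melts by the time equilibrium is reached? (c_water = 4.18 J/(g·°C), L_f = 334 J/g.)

Cooling the water to 0 °C releases 372×4.18×47.2 = 73394 J.
To melt every bit of ice: 511×334 = 170674 J.
73394 J < 170674 J, so only part of the ice melts and the system sits at 0 °C.
m_melt = 73394 / L_f = 219.7 g.

m_melted ≈ 220 g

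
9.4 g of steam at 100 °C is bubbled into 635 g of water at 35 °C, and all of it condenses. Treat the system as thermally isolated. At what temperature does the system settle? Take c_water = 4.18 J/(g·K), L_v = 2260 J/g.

T_f ≈ 43.8 °C

Conservation of energy gives ΣQ = 0:
steam→water at 100 °C releases m L_v = 9.4·2260 = 21244; condensate cools 100→T: 9.4·4.18·(T − 100) = 39.29(T − 100); original water: 2654.3(T − 35)
2693.6 T = 21244 + 3929.2 + 92900 = 118074
T ≈ 43.84 °C — below 100 °C, confirming all the steam condensed.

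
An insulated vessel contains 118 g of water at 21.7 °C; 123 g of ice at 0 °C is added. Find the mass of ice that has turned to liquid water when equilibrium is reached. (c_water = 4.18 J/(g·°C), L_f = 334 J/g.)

Heat available from the water dropping to 0 °C: 118×4.18×21.7 = 10703 J.
Melting all 123 g of ice would need 123×334 = 41082 J.
That's not enough to melt it all — equilibrium is at 0 °C with ice remaining.
m_melt = 10703 / L_f = 32.05 g.

m_melted ≈ 32 g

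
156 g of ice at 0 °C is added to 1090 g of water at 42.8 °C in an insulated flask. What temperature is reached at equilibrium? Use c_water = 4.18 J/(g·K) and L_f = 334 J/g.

Sum of m c ΔT and latent-heat terms is zero:
fusion: m_ice L_f = 156·334 = 52104; meltwater 0→T: 156·4.18·T = 652.08 T; water: 4556.2(T − 42.8)
5208.3 T = 195005 − 52104 = 142901
T ≈ 27.44 °C (positive, so assuming full melt was valid).

T_f ≈ 27.4 °C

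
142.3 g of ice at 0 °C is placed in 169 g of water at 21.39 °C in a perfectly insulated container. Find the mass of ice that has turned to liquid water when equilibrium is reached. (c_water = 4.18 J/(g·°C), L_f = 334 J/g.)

m_melted ≈ 45.2 g

Heat available from the water dropping to 0 °C: 169·4.18·21.39 = 15110 J.
To melt every bit of ice: 142.3·334 = 47528 J.
15110 J < 47528 J, so only part of the ice melts and the system sits at 0 °C.
Mass melted = 15110/334 ≈ 45.24 g.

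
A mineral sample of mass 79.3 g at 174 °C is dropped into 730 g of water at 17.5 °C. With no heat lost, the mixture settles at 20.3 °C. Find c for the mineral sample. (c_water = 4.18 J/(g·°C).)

m_s c (T_s − T_f) = m_water c_water (T_f − T_0):
79.3×c×(174 − 20.3) = 730×4.18×(20.3 − 17.5)
12188 c = 8543.9  ⇒  c ≈ 0.701 J/(g·°C)

c ≈ 0.701 J/(g·°C)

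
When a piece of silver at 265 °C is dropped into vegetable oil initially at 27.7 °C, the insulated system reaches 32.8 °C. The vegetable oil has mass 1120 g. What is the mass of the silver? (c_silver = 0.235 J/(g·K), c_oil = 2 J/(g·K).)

m ≈ 209 g

Energy conservation, ΣQ = 0:
m·0.235·(32.8 − 265) + 1120·2·(32.8 − 27.7) = 0
-54.57 m = -11424
m = -11424/-54.57 ≈ 209.4 g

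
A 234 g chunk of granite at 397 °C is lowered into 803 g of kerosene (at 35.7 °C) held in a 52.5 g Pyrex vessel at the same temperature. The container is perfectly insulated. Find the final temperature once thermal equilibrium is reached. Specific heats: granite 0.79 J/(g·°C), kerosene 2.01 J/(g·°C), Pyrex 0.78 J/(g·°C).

Net heat exchanged in the isolated system is zero:
234×0.79×(T − 397) + 803×2.01×(T − 35.7) + 52.5×0.78×(T − 35.7) = 0
184.86(T − 397) + 1614(T − 35.7) + 40.95(T − 35.7) = 0
(184.86 + 1614 + 40.95) T = 184.86×397 + 1614×35.7 + 40.95×35.7
T = 132472/1839.8 ≈ 72.00 °C

T_f ≈ 72.0 °C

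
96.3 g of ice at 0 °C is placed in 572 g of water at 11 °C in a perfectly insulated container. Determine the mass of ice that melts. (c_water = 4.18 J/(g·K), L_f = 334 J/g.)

m_melted ≈ 78.7 g

Heat available from the water dropping to 0 °C: 572·4.18·11 = 26301 J.
Fully melting the ice requires m_ice L_f = 96.3·334 = 32164 J.
26301 J < 32164 J, so only part of the ice melts and the system sits at 0 °C.
m_melted·334 = 26301  ⇒  m_melted ≈ 78.74 g.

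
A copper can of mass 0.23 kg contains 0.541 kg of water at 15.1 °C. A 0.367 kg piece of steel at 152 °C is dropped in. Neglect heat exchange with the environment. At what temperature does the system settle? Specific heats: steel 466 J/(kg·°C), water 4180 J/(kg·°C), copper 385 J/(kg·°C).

T_f ≈ 24.4 °C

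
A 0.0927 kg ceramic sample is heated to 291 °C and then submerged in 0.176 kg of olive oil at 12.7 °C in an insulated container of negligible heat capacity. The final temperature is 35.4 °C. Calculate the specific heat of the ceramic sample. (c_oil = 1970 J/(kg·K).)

c ≈ 332 J/(kg·K)

Net heat exchanged in the isolated system is zero:
0.0927×c×(35.4 − 291) + 0.176×1970×(35.4 − 12.7) = 0
-23.69 c = -7870.5
c = -7870.5/-23.69 ≈ 332.2 J/(kg·K)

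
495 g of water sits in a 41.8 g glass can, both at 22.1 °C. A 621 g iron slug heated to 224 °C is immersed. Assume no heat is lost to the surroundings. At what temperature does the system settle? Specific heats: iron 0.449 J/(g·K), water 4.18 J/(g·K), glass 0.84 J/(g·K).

T_f ≈ 45.7 °C

Heat gained plus heat lost sum to zero:
621*0.449*(T − 224) + 495*4.18*(T − 22.1) + 41.8*0.84*(T − 22.1) = 0
278.83(T − 224) + 2069.1(T − 22.1) + 35.11(T − 22.1) = 0
(278.83 + 2069.1 + 35.11) T = 278.83*224 + 2069.1*22.1 + 35.11*22.1
T = 108961 / 2383 = 45.7 °C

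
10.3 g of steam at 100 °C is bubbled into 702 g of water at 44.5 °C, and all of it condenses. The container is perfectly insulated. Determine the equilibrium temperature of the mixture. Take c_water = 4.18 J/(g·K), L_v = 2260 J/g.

Heat gained plus heat lost sum to zero:
condense steam: −10.3×2260 = −23278; condensate cools 100→T: 10.3×4.18×(T − 100) = 43.05(T − 100); water warms: 702×4.18×(T − 44.5) = 2934.4(T − 44.5)
2977.4 T = 23278 + 4305.4 + 130579 = 158162
T ≈ 53.12 °C — below 100 °C, confirming all the steam condensed.

T_f ≈ 53.1 °C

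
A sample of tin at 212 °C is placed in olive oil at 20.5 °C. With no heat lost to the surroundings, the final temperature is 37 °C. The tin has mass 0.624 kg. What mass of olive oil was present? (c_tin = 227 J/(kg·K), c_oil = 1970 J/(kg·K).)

Energy conservation, ΣQ = 0:
0.624·227·(37 − 212) + m·1970·(37 − 20.5) = 0
32505 m = 24788
m = 24788/32505 ≈ 0.7626 kg

m ≈ 0.763 kg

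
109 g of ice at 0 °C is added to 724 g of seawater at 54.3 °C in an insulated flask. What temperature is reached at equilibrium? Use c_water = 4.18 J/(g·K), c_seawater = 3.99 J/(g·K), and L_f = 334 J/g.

T_f ≈ 36.0 °C

Heat gained plus heat lost sum to zero:
fusion: m_ice L_f = 109×334 = 36406; meltwater 0→T: 109×4.18×T = 455.62 T; seawater: 2888.8(T − 54.3)
3344.4 T = 156860 − 36406 = 120454
T ≈ 36.02 °C (positive, so assuming full melt was valid).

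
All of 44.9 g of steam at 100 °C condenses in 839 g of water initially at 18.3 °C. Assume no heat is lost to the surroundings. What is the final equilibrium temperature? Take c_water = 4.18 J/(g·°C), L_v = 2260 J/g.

Net heat exchanged in the isolated system is zero:
condense steam: −44.9·2260 = −101474; condensed water 100 °C→T: 187.68(T − 100); original water: 3507(T − 18.3)
3694.7 T = 101474 + 18768 + 64178 = 184421
T ≈ 49.91 °C, under the boiling point, so the assumption holds.

T_f ≈ 49.9 °C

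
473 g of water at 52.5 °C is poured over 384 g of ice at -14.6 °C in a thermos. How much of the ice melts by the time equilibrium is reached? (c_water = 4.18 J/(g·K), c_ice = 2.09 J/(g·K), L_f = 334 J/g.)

m_melted ≈ 276 g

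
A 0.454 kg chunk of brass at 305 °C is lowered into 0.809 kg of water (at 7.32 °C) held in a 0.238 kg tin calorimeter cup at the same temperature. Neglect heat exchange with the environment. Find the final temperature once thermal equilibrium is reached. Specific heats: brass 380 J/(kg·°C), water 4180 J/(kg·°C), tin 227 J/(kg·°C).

T_f ≈ 21.6 °C

Let T be the final temperature. ΣQ_i = 0:
0.454*380*(T − 305) + 0.809*4180*(T − 7.32) + 0.238*227*(T − 7.32) = 0
172.52(T − 305) + 3381.6(T − 7.32) + 54.03(T − 7.32) = 0
(172.52 + 3381.6 + 54.03) T = 172.52*305 + 3381.6*7.32 + 54.03*7.32
T = 77768 / 3608.2 = 21.6 °C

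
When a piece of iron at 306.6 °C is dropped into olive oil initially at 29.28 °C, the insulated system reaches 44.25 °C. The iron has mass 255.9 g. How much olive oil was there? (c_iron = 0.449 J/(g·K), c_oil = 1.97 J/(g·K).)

Energy conservation, ΣQ = 0:
255.9·0.449·(44.25 − 306.6) + m·1.97·(44.25 − 29.28) = 0
29.49 m = 30144
m = 30144/29.49 ≈ 1022 g

m ≈ 1020 g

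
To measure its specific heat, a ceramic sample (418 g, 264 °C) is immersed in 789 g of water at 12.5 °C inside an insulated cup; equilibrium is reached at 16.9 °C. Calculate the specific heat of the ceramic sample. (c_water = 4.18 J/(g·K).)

Conservation of energy gives ΣQ = 0:
418×c×(16.9 − 264) + 789×4.18×(16.9 − 12.5) = 0
-103288 c = -14511
c = -14511/-103288 ≈ 0.1405 J/(g·K)

c ≈ 0.14 J/(g·K)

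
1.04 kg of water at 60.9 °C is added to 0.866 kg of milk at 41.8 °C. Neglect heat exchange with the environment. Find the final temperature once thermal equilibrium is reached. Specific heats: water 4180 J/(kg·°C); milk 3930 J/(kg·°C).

T_f ≈ 52.5 °C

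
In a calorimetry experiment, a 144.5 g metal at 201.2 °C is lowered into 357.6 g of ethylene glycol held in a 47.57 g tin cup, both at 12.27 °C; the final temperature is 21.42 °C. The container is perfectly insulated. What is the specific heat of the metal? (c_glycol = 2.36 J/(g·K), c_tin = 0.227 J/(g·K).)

c ≈ 0.301 J/(g·K)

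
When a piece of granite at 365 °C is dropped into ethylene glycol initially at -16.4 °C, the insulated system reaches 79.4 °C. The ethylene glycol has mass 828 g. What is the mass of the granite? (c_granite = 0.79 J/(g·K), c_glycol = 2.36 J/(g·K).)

m ≈ 830 g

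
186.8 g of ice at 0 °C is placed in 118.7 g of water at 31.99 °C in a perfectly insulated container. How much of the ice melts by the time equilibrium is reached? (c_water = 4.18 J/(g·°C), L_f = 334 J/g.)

Water can give up m c ΔT = 118.7·4.18·31.99 = 15872 J before reaching 0 °C.
Melting all 186.8 g of ice would need 186.8·334 = 62391 J.
15872 J < 62391 J, so only part of the ice melts and the system sits at 0 °C.
Mass melted = 15872/334 ≈ 47.52 g.

m_melted ≈ 47.5 g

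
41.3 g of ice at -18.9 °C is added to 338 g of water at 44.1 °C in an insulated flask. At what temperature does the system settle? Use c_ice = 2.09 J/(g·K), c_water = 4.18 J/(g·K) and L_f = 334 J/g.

T_f ≈ 29.6 °C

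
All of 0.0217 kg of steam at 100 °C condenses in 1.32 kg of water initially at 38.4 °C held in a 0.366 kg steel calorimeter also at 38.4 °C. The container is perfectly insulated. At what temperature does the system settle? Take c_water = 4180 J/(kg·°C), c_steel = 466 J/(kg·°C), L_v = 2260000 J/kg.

Energy conservation, ΣQ = 0:
steam→water at 100 °C releases m L_v = 0.0217×2260000 = 49042
  condensed water 100 °C→T: 90.71(T − 100)
  original water: 5517.6(T − 38.4)
  steel cup: 0.366×466×(T − 38.4) = 170.56(T − 38.4)
5778.9 T = 49042 + 9070.6 + 218425 = 276538
T ≈ 47.85 °C — below 100 °C, confirming all the steam condensed.

T_f ≈ 47.9 °C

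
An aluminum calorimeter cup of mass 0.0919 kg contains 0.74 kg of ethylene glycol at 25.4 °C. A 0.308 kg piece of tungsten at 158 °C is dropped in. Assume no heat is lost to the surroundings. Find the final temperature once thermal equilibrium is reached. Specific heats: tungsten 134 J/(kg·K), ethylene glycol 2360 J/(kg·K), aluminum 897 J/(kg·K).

With ΣQ=0 the equilibrium temperature is the m·c-weighted mean:
T_f = (41.27·158 + 1746.4·25.4 + 82.43·25.4) / (41.27 + 1746.4 + 82.43)
    = 52973 / 1870.1 ≈ 28.33 °C

T_f ≈ 28.3 °C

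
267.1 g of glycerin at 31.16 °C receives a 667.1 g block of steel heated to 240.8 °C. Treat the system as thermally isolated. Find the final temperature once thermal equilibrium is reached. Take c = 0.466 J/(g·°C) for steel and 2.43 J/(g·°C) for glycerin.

T_f ≈ 99.1 °C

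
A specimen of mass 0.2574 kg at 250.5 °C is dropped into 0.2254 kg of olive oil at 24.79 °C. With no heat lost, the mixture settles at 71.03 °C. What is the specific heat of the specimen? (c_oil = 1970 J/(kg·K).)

c ≈ 444 J/(kg·K)

Heat lost by the specimen = heat gained by the oil:
0.2574×c×(250.5 − 71.03) = 0.2254×1970×(71.03 − 24.79)
46.2 c = 20532  ⇒  c ≈ 444.5 J/(kg·K)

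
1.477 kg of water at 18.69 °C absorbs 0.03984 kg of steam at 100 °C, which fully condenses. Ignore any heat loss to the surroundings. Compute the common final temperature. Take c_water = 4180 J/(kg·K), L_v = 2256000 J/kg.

T_f ≈ 35.0 °C

Let T be the final temperature. ΣQ_i = 0:
condense steam: −0.03984×2256000 = −89879
  condensed water 100 °C→T: 166.53(T − 100)
  water warms: 1.477×4180×(T − 18.69) = 6173.9(T − 18.69)
6340.4 T = 89879 + 16653 + 115389 = 221922
T ≈ 35.00 °C — below 100 °C, confirming all the steam condensed.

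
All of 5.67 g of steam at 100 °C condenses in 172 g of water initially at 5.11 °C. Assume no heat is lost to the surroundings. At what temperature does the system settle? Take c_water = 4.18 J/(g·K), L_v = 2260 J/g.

Net heat exchanged in the isolated system is zero:
steam→water at 100 °C releases m L_v = 5.67·2260 = 12814
  condensate cools 100→T: 5.67·4.18·(T − 100) = 23.7(T − 100)
  water warms: 172·4.18·(T − 5.11) = 718.96(T − 5.11)
742.66 T = 12814 + 2370.1 + 3673.9 = 18858
T ≈ 25.39 °C (< 100 °C, so full condensation is consistent).

T_f ≈ 25.4 °C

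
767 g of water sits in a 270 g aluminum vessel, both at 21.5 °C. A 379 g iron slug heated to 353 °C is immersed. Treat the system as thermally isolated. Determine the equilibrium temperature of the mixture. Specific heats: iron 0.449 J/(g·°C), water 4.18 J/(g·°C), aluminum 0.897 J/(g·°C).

Setting the total heat transfer to zero:
379×0.449×(T − 353) + 767×4.18×(T − 21.5) + 270×0.897×(T − 21.5) = 0
170.17(T − 353) + 3206.1(T − 21.5) + 242.19(T − 21.5) = 0
3618.4 T = 134208
T = 134208 / 3618.4 = 37.1 °C

T_f ≈ 37.1 °C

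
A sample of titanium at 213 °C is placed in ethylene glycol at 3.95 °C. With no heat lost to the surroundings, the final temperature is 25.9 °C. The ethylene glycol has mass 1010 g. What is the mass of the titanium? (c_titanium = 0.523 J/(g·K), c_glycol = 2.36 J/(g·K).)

|Q_titanium| = |Q_glycol|:
m×0.523×(213 − 25.9) = 1010×2.36×(25.9 − 3.95)
97.85 m = 52320  ⇒  m ≈ 534.7 g

m ≈ 535 g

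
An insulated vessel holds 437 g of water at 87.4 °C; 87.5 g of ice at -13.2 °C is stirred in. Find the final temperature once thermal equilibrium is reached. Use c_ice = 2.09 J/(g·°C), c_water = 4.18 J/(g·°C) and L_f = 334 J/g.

Heat gained plus heat lost sum to zero:
warm ice to 0 °C: 87.5×2.09×(0 − (-13.2)) = 2413.9; melt ice: 87.5×334 = 29225; meltwater 0→T: 87.5×4.18×T = 365.75 T; water cools: 437×4.18×(T − 87.4) = 1826.7(T − 87.4)
2192.4 T = 159650 − 31639 = 128011
T ≈ 58.39 °C (positive, so assuming full melt was valid).

T_f ≈ 58.4 °C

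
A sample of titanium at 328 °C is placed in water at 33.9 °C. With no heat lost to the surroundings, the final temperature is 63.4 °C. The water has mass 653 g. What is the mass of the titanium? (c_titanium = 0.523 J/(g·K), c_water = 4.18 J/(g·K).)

m ≈ 582 g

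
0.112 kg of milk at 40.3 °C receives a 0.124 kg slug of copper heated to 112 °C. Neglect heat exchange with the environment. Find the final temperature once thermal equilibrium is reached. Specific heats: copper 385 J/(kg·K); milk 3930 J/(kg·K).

Net heat exchanged in the isolated system is zero:
0.124·385·(T − 112) + 0.112·3930·(T − 40.3) = 0
47.74(T − 112) + 440.16(T − 40.3) = 0
(47.74 + 440.16) T = 47.74·112 + 440.16·40.3
T = 23085 / 487.9 = 47.3 °C

T_f ≈ 47.3 °C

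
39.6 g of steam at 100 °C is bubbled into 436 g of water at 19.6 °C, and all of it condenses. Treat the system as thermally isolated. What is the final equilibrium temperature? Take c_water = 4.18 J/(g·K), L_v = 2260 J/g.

T_f ≈ 71.3 °C

Heat gained plus heat lost sum to zero:
steam→water at 100 °C releases m L_v = 39.6×2260 = 89496
  condensed water 100 °C→T: 165.53(T − 100)
  original water: 1822.5(T − 19.6)
1988 T = 89496 + 16553 + 35721 = 141769
T ≈ 71.31 °C (< 100 °C, so full condensation is consistent).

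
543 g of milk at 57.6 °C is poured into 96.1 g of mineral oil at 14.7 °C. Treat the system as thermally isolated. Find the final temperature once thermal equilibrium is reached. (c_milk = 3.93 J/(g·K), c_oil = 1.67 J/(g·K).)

Heat lost by the milk equals heat gained by the oil:
543·3.93·(57.6 − T) = 96.1·1.67·(T − 14.7)
2134(57.6 − T) = 160.49(T − 14.7)
2294.5 T = 125277  ⇒  T ≈ 54.60 °C

T_f ≈ 54.6 °C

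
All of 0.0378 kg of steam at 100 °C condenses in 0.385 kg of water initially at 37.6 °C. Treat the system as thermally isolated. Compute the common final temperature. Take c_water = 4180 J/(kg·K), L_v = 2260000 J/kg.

T_f ≈ 91.5 °C

Energy balance with sensible and latent terms:
condense steam: −0.0378·2260000 = −85428
  condensate cools 100→T: 0.0378·4180·(T − 100) = 158(T − 100)
  original water: 1609.3(T − 37.6)
1767.3 T = 85428 + 15800 + 60510 = 161738
T ≈ 91.52 °C, under the boiling point, so the assumption holds.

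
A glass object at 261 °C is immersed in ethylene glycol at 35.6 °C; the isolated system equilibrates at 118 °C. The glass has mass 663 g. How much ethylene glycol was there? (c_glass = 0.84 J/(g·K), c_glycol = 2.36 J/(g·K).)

Energy conservation, ΣQ = 0:
663×0.84×(118 − 261) + m×2.36×(118 − 35.6) = 0
194.46 m = 79640
m = 79640/194.46 ≈ 409.5 g

m ≈ 410 g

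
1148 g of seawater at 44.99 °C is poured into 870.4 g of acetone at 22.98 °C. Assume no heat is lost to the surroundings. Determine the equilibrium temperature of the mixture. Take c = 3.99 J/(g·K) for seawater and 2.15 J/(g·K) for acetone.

T_f ≈ 38.6 °C

Set heat shed by the hot body equal to heat absorbed by the cold body:
1148·3.99·(44.99 − T) = 870.4·2.15·(T − 22.98)
4580.5(44.99 − T) = 1871.4(T − 22.98)
6451.9 T = 249081  ⇒  T ≈ 38.61 °C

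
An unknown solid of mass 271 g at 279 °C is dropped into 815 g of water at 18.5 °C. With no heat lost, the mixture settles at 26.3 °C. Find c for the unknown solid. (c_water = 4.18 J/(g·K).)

m_s c (T_s − T_f) = m_water c_water (T_f − T_0):
271×c×(279 − 26.3) = 815×4.18×(26.3 − 18.5)
68482 c = 26572  ⇒  c ≈ 0.388 J/(g·K)

c ≈ 0.388 J/(g·K)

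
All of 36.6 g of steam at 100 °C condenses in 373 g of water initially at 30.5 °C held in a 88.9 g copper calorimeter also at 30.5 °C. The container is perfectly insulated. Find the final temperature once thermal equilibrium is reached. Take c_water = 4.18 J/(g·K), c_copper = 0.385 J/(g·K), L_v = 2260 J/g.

Taking heat into each body as positive, Σ m c ΔT = 0:
steam→water at 100 °C releases m L_v = 36.6·2260 = 82716; condensed water 100 °C→T: 152.99(T − 100); water warms: 373·4.18·(T − 30.5) = 1559.1(T − 30.5); copper cup: 88.9·0.385·(T − 30.5) = 34.23(T − 30.5)
1746.4 T = 82716 + 15299 + 48598 = 146612
T ≈ 83.95 °C, under the boiling point, so the assumption holds.

T_f ≈ 84.0 °C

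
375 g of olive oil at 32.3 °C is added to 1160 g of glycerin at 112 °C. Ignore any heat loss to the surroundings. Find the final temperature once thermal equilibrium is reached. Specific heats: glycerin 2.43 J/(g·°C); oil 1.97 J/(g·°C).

Taking heat into each body as positive, Σ m c ΔT = 0:
1160×2.43×(T − 112) + 375×1.97×(T − 32.3) = 0
2818.8(T − 112) + 738.75(T − 32.3) = 0
3557.6 T = 339567
T ≈ 95.45 °C

T_f ≈ 95.4 °C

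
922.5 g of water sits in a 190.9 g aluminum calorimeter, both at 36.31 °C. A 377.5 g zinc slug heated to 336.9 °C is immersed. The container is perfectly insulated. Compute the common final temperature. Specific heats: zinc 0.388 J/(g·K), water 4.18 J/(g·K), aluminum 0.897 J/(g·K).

Heat gained plus heat lost sum to zero:
377.5*0.388*(T − 336.9) + 922.5*4.18*(T − 36.31) + 190.9*0.897*(T − 36.31) = 0
146.47(T − 336.9) + 3856(T − 36.31) + 171.24(T − 36.31) = 0
(146.47 + 3856 + 171.24) T = 146.47*336.9 + 3856*36.31 + 171.24*36.31
T = 195577/4173.8 ≈ 46.86 °C

T_f ≈ 46.9 °C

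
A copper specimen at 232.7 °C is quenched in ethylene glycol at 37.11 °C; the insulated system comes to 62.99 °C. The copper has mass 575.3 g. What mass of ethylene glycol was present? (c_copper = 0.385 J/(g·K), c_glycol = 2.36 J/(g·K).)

Heat gained plus heat lost sum to zero:
575.3×0.385×(62.99 − 232.7) + m×2.36×(62.99 − 37.11) = 0
61.08 m = 37589
m = 37589/61.08 ≈ 615.4 g

m ≈ 615 g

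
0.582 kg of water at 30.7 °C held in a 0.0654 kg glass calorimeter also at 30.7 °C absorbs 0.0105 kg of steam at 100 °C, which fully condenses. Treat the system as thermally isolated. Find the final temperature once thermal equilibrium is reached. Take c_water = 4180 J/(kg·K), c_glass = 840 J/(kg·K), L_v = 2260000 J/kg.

Setting the total heat transfer to zero:
steam→water at 100 °C releases m L_v = 0.0105·2260000 = 23730
  condensed water 100 °C→T: 43.89(T − 100)
  water warms: 0.582·4180·(T − 30.7) = 2432.8(T − 30.7)
  glass cup: 0.0654·840·(T − 30.7) = 54.94(T − 30.7)
2531.6 T = 23730 + 4389 + 76372 = 104491
T ≈ 41.28 °C (< 100 °C, so full condensation is consistent).

T_f ≈ 41.3 °C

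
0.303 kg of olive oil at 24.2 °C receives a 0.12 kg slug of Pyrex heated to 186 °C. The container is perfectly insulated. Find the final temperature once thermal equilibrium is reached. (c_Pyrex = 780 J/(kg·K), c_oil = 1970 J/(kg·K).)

T_f ≈ 46.1 °C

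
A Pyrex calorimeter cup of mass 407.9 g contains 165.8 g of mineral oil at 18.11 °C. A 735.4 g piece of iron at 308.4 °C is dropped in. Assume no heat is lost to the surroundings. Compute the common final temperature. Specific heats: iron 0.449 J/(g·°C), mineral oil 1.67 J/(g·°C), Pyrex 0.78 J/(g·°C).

T_f ≈ 121.7 °C

Conservation of energy gives ΣQ = 0:
735.4·0.449·(T − 308.4) + 165.8·1.67·(T − 18.11) + 407.9·0.78·(T − 18.11) = 0
330.19(T − 308.4) + 276.89(T − 18.11) + 318.16(T − 18.11) = 0
925.24 T = 112608
T = 112608 / 925.24 = 122 °C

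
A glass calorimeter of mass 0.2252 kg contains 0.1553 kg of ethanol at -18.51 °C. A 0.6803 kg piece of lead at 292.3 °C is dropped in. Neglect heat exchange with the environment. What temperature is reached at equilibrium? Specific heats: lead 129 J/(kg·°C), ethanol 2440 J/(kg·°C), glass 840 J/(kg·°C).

Conservation of energy gives ΣQ = 0:
0.6803×129×(T − 292.3) + 0.1553×2440×(T − (-18.51)) + 0.2252×840×(T − (-18.51)) = 0
655.86 T = 15136
T ≈ 23.08 °C

T_f ≈ 23.1 °C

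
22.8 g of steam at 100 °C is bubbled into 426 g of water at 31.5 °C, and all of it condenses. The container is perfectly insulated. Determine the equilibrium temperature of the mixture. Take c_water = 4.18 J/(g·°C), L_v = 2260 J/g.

T_f ≈ 62.4 °C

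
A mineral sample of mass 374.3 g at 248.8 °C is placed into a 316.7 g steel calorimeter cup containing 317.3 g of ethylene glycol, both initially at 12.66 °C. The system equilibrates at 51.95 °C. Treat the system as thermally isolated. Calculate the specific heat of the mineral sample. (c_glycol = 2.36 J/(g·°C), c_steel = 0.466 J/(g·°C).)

Heat gained plus heat lost sum to zero:
374.3×c×(51.95 − 248.8) + 317.3×2.36×(51.95 − 12.66) + 316.7×0.466×(51.95 − 12.66) = 0
-73681 c = -35220
c = -35220/-73681 ≈ 0.478 J/(g·°C)

c ≈ 0.478 J/(g·°C)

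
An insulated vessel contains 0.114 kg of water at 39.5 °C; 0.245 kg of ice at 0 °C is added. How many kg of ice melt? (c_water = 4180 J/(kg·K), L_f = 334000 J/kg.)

m_melted ≈ 0.0564 kg

Cooling the water to 0 °C releases 0.114×4180×39.5 = 18823 J.
Fully melting the ice requires m_ice L_f = 0.245×334000 = 81830 J.
That's not enough to melt it all — equilibrium is at 0 °C with ice remaining.
m_melted×334000 = 18823  ⇒  m_melted ≈ 0.05635 kg.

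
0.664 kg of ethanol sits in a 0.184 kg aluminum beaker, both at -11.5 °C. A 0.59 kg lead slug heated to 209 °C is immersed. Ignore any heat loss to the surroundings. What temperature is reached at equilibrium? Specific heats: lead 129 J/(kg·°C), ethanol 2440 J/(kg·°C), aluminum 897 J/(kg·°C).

T_f ≈ -2.5 °C

Energy conservation, ΣQ = 0:
0.59*129*(T − 209) + 0.664*2440*(T − (-11.5)) + 0.184*897*(T − (-11.5)) = 0
76.11(T − 209) + 1620.2(T − (-11.5)) + 165.05(T − (-11.5)) = 0
1861.3 T = -4622.9
T = -4622.9 / 1861.3 = -2.48 °C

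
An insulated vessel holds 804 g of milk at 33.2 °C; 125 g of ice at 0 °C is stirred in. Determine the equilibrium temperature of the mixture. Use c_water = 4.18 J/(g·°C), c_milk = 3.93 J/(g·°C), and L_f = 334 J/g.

T_f ≈ 17.2 °C

Taking heat into each body as positive, Σ m c ΔT = 0:
latent heat to melt: 125·334 = 41750; meltwater 0→T: 125·4.18·T = 522.5 T; milk cools: 804·3.93·(T − 33.2) = 3159.7(T − 33.2)
3682.2 T = 104903 − 41750 = 63153
T ≈ 17.15 °C — above 0 °C, consistent with complete melting.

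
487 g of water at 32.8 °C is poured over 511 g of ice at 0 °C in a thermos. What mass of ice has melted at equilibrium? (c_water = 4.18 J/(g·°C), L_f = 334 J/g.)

Water can give up m c ΔT = 487×4.18×32.8 = 66770 J before reaching 0 °C.
To melt every bit of ice: 511×334 = 170674 J.
That's not enough to melt it all — equilibrium is at 0 °C with ice remaining.
m_melted×334 = 66770  ⇒  m_melted ≈ 199.9 g.

m_melted ≈ 200 g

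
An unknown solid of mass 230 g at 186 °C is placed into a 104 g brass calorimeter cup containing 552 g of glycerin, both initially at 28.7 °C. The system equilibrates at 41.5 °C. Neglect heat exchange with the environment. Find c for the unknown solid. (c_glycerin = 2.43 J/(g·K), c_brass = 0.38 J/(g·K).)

c ≈ 0.532 J/(g·K)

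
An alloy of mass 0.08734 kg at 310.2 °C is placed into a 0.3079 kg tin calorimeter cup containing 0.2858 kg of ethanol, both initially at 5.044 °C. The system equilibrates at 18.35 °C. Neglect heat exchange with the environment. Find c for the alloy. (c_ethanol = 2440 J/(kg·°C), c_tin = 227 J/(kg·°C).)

c ≈ 401 J/(kg·°C)

Let T be the final temperature. ΣQ_i = 0:
0.08734×c×(18.35 − 310.2) + 0.2858×2440×(18.35 − 5.044) + 0.3079×227×(18.35 − 5.044) = 0
-25.49 c = -10209
c = -10209/-25.49 ≈ 400.5 J/(kg·°C)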